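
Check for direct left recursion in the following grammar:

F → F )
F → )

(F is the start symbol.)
Direct left recursion occurs when N → N α for some non-terminal N (the right-hand side begins with the left-hand side itself).

F → F ): LEFT RECURSIVE (starts with F)
F → ): starts with ')'

The grammar has direct left recursion on: F.

Answer: Yes, F is left-recursive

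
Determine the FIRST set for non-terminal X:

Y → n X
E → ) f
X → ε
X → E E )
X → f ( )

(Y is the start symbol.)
FIRST sets of the other non-terminals involved (by the same procedure, iterated to a fixed point):
  FIRST(E) = { ')' }

From X → ε:
  - ε-production, so ε ∈ FIRST(X)
From X → E E ):
  - E is a non-terminal: add FIRST(E) \ {ε} = { ')' }
    E is not nullable, so stop
From X → f ( ):
  - f is a terminal: add 'f' and stop

Collecting: FIRST(X) = { ')', 'f', ε }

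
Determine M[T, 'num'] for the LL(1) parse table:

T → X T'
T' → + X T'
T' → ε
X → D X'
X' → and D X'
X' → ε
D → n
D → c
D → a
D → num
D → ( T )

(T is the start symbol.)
To find M[T, 'num'], we find productions for T where 'num' is in the predict set (PREDICT(N → α) = (FIRST(α) \ {ε}) ∪ (FOLLOW(N) if α ⇒* ε)).

Relevant sets:
  FIRST(X) = { '(', 'a', 'c', 'n', 'num' }

T → X T': PREDICT = { '(', 'a', 'c', 'n', 'num' }
  'num' is in predict set, so this production goes in M[T, 'num']

M[T, 'num'] = T → X T'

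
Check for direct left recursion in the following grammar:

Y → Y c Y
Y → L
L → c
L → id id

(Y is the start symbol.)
Yes, Y is left-recursive

Direct left recursion occurs when N → N α for some non-terminal N (the right-hand side begins with the left-hand side itself).

Y → Y c Y: LEFT RECURSIVE (starts with Y)
Y → L: starts with L
L → c: starts with c
L → id id: starts with id

The grammar has direct left recursion on: Y.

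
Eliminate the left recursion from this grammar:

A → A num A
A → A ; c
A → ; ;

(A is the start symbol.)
A → ; ; A'
A' → num A A'
A' → ; c A'
A' → ε

A is directly left-recursive. The standard transformation for
  A → A α₁ | ... | A α_m | β₁ | ... | β_n
is
  A  → β₁ A' | ... | β_n A'
  A' → α₁ A' | ... | α_m A' | ε

A → ; ; becomes A → ; ; A'
A → A num A becomes A' → num A A'
A → A ; c becomes A' → ; c A'
Add A' → ε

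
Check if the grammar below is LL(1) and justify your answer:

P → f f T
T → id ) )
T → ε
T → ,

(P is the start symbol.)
Yes, the grammar is LL(1).

A grammar is LL(1) if for each non-terminal N with multiple productions, the predict sets of those productions are pairwise disjoint, where PREDICT(N → α) = (FIRST(α) \ {ε}) ∪ (FOLLOW(N) if α ⇒* ε).

Relevant sets:
  FOLLOW(T) = { $ }

For T:
  PREDICT(T → id ')' ')') = { 'id' }
  PREDICT(T → ε) = { $ }
  PREDICT(T → ',') = { ',' }
P has a single production, so nothing to check there.

All predict sets are disjoint. The grammar IS LL(1).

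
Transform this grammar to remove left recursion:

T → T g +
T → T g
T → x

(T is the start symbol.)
T is directly left-recursive. The standard transformation for
  A → A α₁ | ... | A α_m | β₁ | ... | β_n
is
  A  → β₁ A' | ... | β_n A'
  A' → α₁ A' | ... | α_m A' | ε

T → x becomes T → x T'
T → T g + becomes T' → g + T'
T → T g becomes T' → g T'
Add T' → ε

Resulting grammar:
T → x T'
T' → g + T'
T' → g T'
T' → ε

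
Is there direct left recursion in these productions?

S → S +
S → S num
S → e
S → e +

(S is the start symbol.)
Yes, S is left-recursive

Direct left recursion occurs when N → N α for some non-terminal N (the right-hand side begins with the left-hand side itself).

S → S +: LEFT RECURSIVE (starts with S)
S → S num: LEFT RECURSIVE (starts with S)
S → e: starts with e
S → e +: starts with e

The grammar has direct left recursion on: S.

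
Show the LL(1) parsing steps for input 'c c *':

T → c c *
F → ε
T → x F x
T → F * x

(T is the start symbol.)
Stack is shown with the top on the left.

Stack    Input    Action
------------------------
T $      c c * $  output T → c c *
c c * $  c c * $  match 'c'
c * $    c * $    match 'c'
* $      * $      match '*'
$        $        accept

The string is accepted.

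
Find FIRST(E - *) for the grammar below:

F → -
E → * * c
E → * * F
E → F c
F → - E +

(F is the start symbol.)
FIRST sets of the non-terminals involved (from the grammar, by fixed-point iteration):
  FIRST(E) = { '*', '-' }

To compute FIRST(E - *), process the symbols left to right:
Symbol E is a non-terminal. Add FIRST(E) \ {ε} = { '*', '-' }
E is not nullable (ε ∉ FIRST(E)), so stop here.
FIRST(E - *) = { '*', '-' }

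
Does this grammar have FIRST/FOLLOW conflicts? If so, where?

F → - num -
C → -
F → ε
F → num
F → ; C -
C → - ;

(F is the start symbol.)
Nullable non-terminals: F.

F: nullable alternative(s) F → ε; FOLLOW(F) = { $ }
  F → - num -: FIRST \ {ε} = { '-' } — disjoint from FOLLOW(F)
  F → ε: FIRST \ {ε} = { } — this is the only nullable alternative, skip
  F → num: FIRST \ {ε} = { 'num' } — disjoint from FOLLOW(F)
  F → ; C -: FIRST \ {ε} = { ';' } — disjoint from FOLLOW(F)

C has no nullable alternative, so no FIRST/FOLLOW check is needed there.

No FIRST/FOLLOW conflicts found.

Answer: No FIRST/FOLLOW conflicts.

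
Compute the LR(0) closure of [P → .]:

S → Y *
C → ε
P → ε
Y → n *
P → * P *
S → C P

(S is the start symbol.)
{ [P → .] }

Start with: [P → .]
The dot is at the end, so nothing is added.

CLOSURE = { [P → .] }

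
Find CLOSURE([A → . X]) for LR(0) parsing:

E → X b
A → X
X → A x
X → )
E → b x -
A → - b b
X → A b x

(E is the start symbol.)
To compute CLOSURE, for each item [A → α.Bβ] where B is a non-terminal, add [B → .γ] for all productions B → γ; repeat for the newly added items until nothing changes.

Start with: [A → . X]
  [A → . X] has the dot before X: add [X → . A x], [X → . )], [X → . A b x]
  [X → . A x] has the dot before A: add [A → . - b b]
No further items can be added.

CLOSURE = { [A → . - b b], [A → . X], [X → . )], [X → . A b x], [X → . A x] }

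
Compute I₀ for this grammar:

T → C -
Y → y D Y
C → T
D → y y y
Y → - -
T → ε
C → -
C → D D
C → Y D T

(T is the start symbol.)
{ [C → . -], [C → . D D], [C → . T], [C → . Y D T], [D → . y y y], [T → . C -], [T → .], [T' → . T], [Y → . - -], [Y → . y D Y] }

First, augment the grammar with T' → T
I₀ = CLOSURE({ [T' → . T] }):
  [T' → . T] has the dot before T: add [T → . C -], [T → .]
  [T → . C -] has the dot before C: add [C → . T], [C → . -], [C → . D D], [C → . Y D T]
  [C → . D D] has the dot before D: add [D → . y y y]
  [C → . Y D T] has the dot before Y: add [Y → . y D Y], [Y → . - -]
No further items can be added.

I₀ = { [C → . -], [C → . D D], [C → . T], [C → . Y D T], [D → . y y y], [T → . C -], [T → .], [T' → . T], [Y → . - -], [Y → . y D Y] }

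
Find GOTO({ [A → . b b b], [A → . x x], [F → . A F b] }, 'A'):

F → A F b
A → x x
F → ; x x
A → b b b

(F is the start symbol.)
{ [A → . b b b], [A → . x x], [F → . ; x x], [F → . A F b], [F → A . F b] }

GOTO(I, 'A') = CLOSURE({ [A → αX.β] : [A → α.Xβ] ∈ I, X = 'A' })

Items with dot before 'A', with the dot advanced:
  [F → . A F b] → [F → A . F b]
Closure of the advanced items:
  [F → A . F b] has the dot before F: add [F → . A F b], [F → . ; x x]
  [F → . A F b] has the dot before A: add [A → . x x], [A → . b b b]

GOTO = { [A → . b b b], [A → . x x], [F → . ; x x], [F → . A F b], [F → A . F b] }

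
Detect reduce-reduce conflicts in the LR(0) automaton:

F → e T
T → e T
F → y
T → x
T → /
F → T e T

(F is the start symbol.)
Yes — I7: [F → e T .] vs [T → e T .]

A reduce-reduce conflict occurs when an LR(0) state has two complete items [A → α .] and [B → β .] — both call for a reduction, and with no lookahead the parser cannot choose between them.

Augment with F' → F and build the canonical LR(0) collection (I0 = CLOSURE({[F' → . F]}), then GOTO on every symbol after a dot until no new states appear). It has 12 states:
  I0: { [F → . T e T], [F → . e T], [F → . y], [F' → . F], [T → . /], [T → . e T], [T → . x] }  — shift
  I1: { [T → / .] }  — reduce
  I2: { [F' → F .] }  — accept
  I3: { [F → T . e T] }  — shift
  I4: { [F → e . T], [T → . /], [T → . e T], [T → . x], [T → e . T] }  — shift
  I5: { [T → x .] }  — reduce
  I6: { [F → y .] }  — reduce
  I7: { [F → e T .], [T → e T .] }  — 2 reduces
  I8: { [T → . /], [T → . e T], [T → . x], [T → e . T] }  — shift
  I9: { [T → e T .] }  — reduce
  I10: { [F → T e . T], [T → . /], [T → . e T], [T → . x] }  — shift
  I11: { [F → T e T .] }  — reduce

I7 contains complete items [F → e T .], [T → e T .] — reduce-reduce conflict.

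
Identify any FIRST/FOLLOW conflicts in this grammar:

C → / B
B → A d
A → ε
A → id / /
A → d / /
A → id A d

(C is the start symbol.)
Nullable non-terminals: A.

A: nullable alternative(s) A → ε; FOLLOW(A) = { 'd' }
  A → ε: FIRST \ {ε} = { } — this is the only nullable alternative, skip
  A → id / /: FIRST \ {ε} = { 'id' } — disjoint from FOLLOW(A)
  A → d / /: FIRST \ {ε} = { 'd' } — overlaps FOLLOW(A) on { 'd' }: CONFLICT
  A → id A d: FIRST \ {ε} = { 'id' } — disjoint from FOLLOW(A)

B, C have no nullable alternative, so no FIRST/FOLLOW check is needed there.

So the grammar has 1 FIRST/FOLLOW conflict (marked CONFLICT above).

Answer: Yes. A → d '/' '/' with FOLLOW(A) on { 'd' }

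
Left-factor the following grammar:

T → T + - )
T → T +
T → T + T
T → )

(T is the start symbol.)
T → T + T'
T' → - )
T' → ε
T' → T
T → )

Left-factoring transforms A → αβ₁ | αβ₂ into A → αA' and A' → β₁ | β₂
(α is the longest common prefix among the alternatives). Repeat until
no nonterminal has two alternatives with a common prefix.

Round 1: T has alternatives sharing prefix 'T +'. Introduce T': T → T + T'
  Add: T' → - )
  Add: T' → ε
  Add: T' → T

No remaining common prefixes — done.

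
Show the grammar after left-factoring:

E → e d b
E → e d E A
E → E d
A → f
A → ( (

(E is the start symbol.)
E → e d E'
E' → b
E' → E A
E → E d
A → f
A → ( (

Left-factoring transforms A → αβ₁ | αβ₂ into A → αA' and A' → β₁ | β₂
(α is the longest common prefix among the alternatives). Repeat until
no nonterminal has two alternatives with a common prefix.

Round 1: E has alternatives sharing prefix 'e d'. Introduce E': E → e d E'
  Add: E' → b
  Add: E' → E A

No remaining common prefixes — done.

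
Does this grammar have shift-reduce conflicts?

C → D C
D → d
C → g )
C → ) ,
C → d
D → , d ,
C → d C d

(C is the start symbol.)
Yes — I5: [C → d .] vs [C → . ) ,]

Augment with C' → C and build the canonical LR(0) collection (I0 = CLOSURE({[C' → . C]}), then GOTO on every symbol after a dot until no new states appear). It has 14 states:
  I0: { [C → . ) ,], [C → . D C], [C → . d C d], [C → . d], [C → . g )], [C' → . C], [D → . , d ,], [D → . d] }  — shift
  I1: { [C → ) . ,] }  — shift
  I2: { [D → , . d ,] }  — shift
  I3: { [C' → C .] }  — accept
  I4: { [C → . ) ,], [C → . D C], [C → . d C d], [C → . d], [C → . g )], [C → D . C], [D → . , d ,], [D → . d] }  — shift
  I5: { [C → . ) ,], [C → . D C], [C → . d C d], [C → . d], [C → . g )], [C → d . C d], [C → d .], [D → . , d ,], [D → . d], [D → d .] }  — shift, 2 reduces
  I6: { [C → g . )] }  — shift
  I7: { [C → g ) .] }  — reduce
  I8: { [C → d C . d] }  — shift
  I9: { [C → d C d .] }  — reduce
  I10: { [C → D C .] }  — reduce
  I11: { [D → , d . ,] }  — shift
  I12: { [D → , d , .] }  — reduce
  I13: { [C → ) , .] }  — reduce

I5 contains reduce items [C → d .], [D → d .] and shift items [C → . ) ,], [C → . d], [C → . d C d], [C → . g )], [D → . , d ,], [D → . d] — shift-reduce conflict.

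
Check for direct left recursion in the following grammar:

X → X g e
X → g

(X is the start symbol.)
Yes, X is left-recursive

Direct left recursion occurs when N → N α for some non-terminal N (the right-hand side begins with the left-hand side itself).

X → X g e: LEFT RECURSIVE (starts with X)
X → g: starts with g

The grammar has direct left recursion on: X.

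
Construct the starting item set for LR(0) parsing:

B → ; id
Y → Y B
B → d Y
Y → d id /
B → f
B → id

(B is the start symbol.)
{ [B → . ; id], [B → . d Y], [B → . f], [B → . id], [B' → . B] }

First, augment the grammar with B' → B
I₀ = CLOSURE({ [B' → . B] }):
  [B' → . B] has the dot before B: add [B → . ; id], [B → . d Y], [B → . f], [B → . id]
No further items can be added.

I₀ = { [B → . ; id], [B → . d Y], [B → . f], [B → . id], [B' → . B] }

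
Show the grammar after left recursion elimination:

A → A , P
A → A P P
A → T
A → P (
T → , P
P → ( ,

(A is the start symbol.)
A is directly left-recursive. The standard transformation for
  A → A α₁ | ... | A α_m | β₁ | ... | β_n
is
  A  → β₁ A' | ... | β_n A'
  A' → α₁ A' | ... | α_m A' | ε

A → T becomes A → T A'
A → P ( becomes A → P ( A'
A → A , P becomes A' → , P A'
A → A P P becomes A' → P P A'
Add A' → ε

Productions for other non-terminals are unchanged:
  T → , P
  P → ( ,

Resulting grammar:
A → T A'
A → P ( A'
A' → , P A'
A' → P P A'
A' → ε
T → , P
P → ( ,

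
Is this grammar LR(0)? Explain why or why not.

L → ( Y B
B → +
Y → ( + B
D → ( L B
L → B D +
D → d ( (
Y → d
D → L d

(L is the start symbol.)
Yes, the grammar is LR(0)

Augment with L' → L and build the canonical LR(0) collection (I0 = CLOSURE({[L' → . L]}), then GOTO on every symbol after a dot until no new states appear). It has 22 states:
  I0: { [B → . +], [L → . ( Y B], [L → . B D +], [L' → . L] }  — shift
  I1: { [L → ( . Y B], [Y → . ( + B], [Y → . d] }  — shift
  I2: { [B → + .] }  — reduce
  I3: { [B → . +], [D → . ( L B], [D → . L d], [D → . d ( (], [L → . ( Y B], [L → . B D +], [L → B . D +] }  — shift
  I4: { [L' → L .] }  — accept
  I5: { [B → . +], [D → ( . L B], [L → ( . Y B], [L → . ( Y B], [L → . B D +], [Y → . ( + B], [Y → . d] }  — shift
  I6: { [L → B D . +] }  — shift
  I7: { [D → L . d] }  — shift
  I8: { [D → d . ( (] }  — shift
  I9: { [D → d ( . (] }  — shift
  I10: { [D → d ( ( .] }  — reduce
  I11: { [D → L d .] }  — reduce
  I12: { [L → B D + .] }  — reduce
  I13: { [L → ( . Y B], [Y → ( . + B], [Y → . ( + B], [Y → . d] }  — shift
  I14: { [B → . +], [D → ( L . B] }  — shift
  I15: { [B → . +], [L → ( Y . B] }  — shift
  I16: { [Y → d .] }  — reduce
  I17: { [L → ( Y B .] }  — reduce
  I18: { [D → ( L B .] }  — reduce
  I19: { [Y → ( . + B] }  — shift
  I20: { [B → . +], [Y → ( + . B] }  — shift
  I21: { [Y → ( + B .] }  — reduce

Every state is either a pure shift/goto state or contains exactly one complete item and nothing to shift — no conflicts. The grammar is LR(0).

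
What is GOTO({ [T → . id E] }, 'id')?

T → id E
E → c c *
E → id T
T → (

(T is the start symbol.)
{ [E → . c c *], [E → . id T], [T → id . E] }

GOTO(I, 'id') = CLOSURE({ [A → αX.β] : [A → α.Xβ] ∈ I, X = 'id' })

Items with dot before 'id', with the dot advanced:
  [T → . id E] → [T → id . E]
Closure of the advanced items:
  [T → id . E] has the dot before E: add [E → . c c *], [E → . id T]

GOTO = { [E → . c c *], [E → . id T], [T → id . E] }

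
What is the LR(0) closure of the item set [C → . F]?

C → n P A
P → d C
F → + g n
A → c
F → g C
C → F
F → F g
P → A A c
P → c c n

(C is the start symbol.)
{ [C → . F], [F → . + g n], [F → . F g], [F → . g C] }

To compute CLOSURE, for each item [A → α.Bβ] where B is a non-terminal, add [B → .γ] for all productions B → γ; repeat for the newly added items until nothing changes.

Start with: [C → . F]
  [C → . F] has the dot before F: add [F → . + g n], [F → . g C], [F → . F g]
No further items can be added.

CLOSURE = { [C → . F], [F → . + g n], [F → . F g], [F → . g C] }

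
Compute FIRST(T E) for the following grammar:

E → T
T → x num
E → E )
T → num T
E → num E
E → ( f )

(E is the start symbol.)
{ 'num', 'x' }

FIRST sets of the non-terminals involved (from the grammar, by fixed-point iteration):
  FIRST(T) = { 'num', 'x' }

To compute FIRST(T E), process the symbols left to right:
Symbol T is a non-terminal. Add FIRST(T) \ {ε} = { 'num', 'x' }
T is not nullable (ε ∉ FIRST(T)), so stop here.
FIRST(T E) = { 'num', 'x' }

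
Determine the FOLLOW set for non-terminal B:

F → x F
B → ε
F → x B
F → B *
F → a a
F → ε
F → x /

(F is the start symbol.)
In F → x B: B is at the end, add FOLLOW(F)
In F → B *: B is followed by '*', add FIRST('*') \ {ε} = { '*' }

The FOLLOW sets referred to above (computed the same way, to a fixed point):
  FOLLOW(F) = { $ }

Taking the union: FOLLOW(B) = { $, '*' }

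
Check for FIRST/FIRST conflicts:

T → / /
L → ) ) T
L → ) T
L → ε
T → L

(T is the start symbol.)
FIRST sets of the non-terminals at (or reachable through a nullable prefix from) the front of some alternative:
  FIRST(L) = { ')', ε }

Productions for T:
  T → / /: FIRST = { '/' }
  T → L: FIRST = { ')', ε }
Productions for L:
  L → ) ) T: FIRST = { ')' }
  L → ) T: FIRST = { ')' }
  L → ε: FIRST = { ε }

Conflict for L: L → ) ) T and L → ) T
  Overlap: { ')' }

Answer: Yes. L → ')' ')' T / L → ')' T on { ')' }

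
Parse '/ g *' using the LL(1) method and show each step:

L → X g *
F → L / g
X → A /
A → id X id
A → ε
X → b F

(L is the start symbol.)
LL(1) parsing maintains a stack (initially the start symbol over $) and the input. At each step: if the stack top is a terminal, match it against the current input token; if it is a non-terminal N, replace it with the RHS of M[N, lookahead] (the unique production whose predict set contains the lookahead).

Stack is shown with the top on the left.

Stack      Input    Action
--------------------------
L $        / g * $  output L → X g *
X g * $    / g * $  output X → A /
A / g * $  / g * $  output A → ε
/ g * $    / g * $  match '/'
g * $      g * $    match 'g'
* $        * $      match '*'
$          $        accept

The string is accepted.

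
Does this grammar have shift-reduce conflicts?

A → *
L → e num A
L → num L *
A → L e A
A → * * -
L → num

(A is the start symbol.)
Yes — I1: [A → * .] vs [A → * . * -]; I5: [L → num .] vs [L → . e num A]

A shift-reduce conflict occurs when an LR(0) state has both:
  - a complete (reduce) item [A → α .] (dot at the end), and
  - a shift item [B → β . c γ] (dot before a terminal).

Augment with A' → A and build the canonical LR(0) collection (I0 = CLOSURE({[A' → . A]}), then GOTO on every symbol after a dot until no new states appear). It has 14 states:
  I0: { [A → . * * -], [A → . *], [A → . L e A], [A' → . A], [L → . e num A], [L → . num L *], [L → . num] }  — shift
  I1: { [A → * . * -], [A → * .] }  — shift, reduce
  I2: { [A' → A .] }  — accept
  I3: { [A → L . e A] }  — shift
  I4: { [L → e . num A] }  — shift
  I5: { [L → . e num A], [L → . num L *], [L → . num], [L → num . L *], [L → num .] }  — shift, reduce
  I6: { [L → num L . *] }  — shift
  I7: { [L → num L * .] }  — reduce
  I8: { [A → . * * -], [A → . *], [A → . L e A], [L → . e num A], [L → . num L *], [L → . num], [L → e num . A] }  — shift
  I9: { [L → e num A .] }  — reduce
  I10: { [A → . * * -], [A → . *], [A → . L e A], [A → L e . A], [L → . e num A], [L → . num L *], [L → . num] }  — shift
  I11: { [A → L e A .] }  — reduce
  I12: { [A → * * . -] }  — shift
  I13: { [A → * * - .] }  — reduce

I1 contains reduce item [A → * .] and shift item [A → * . * -] — shift-reduce conflict.
I5 contains reduce item [L → num .] and shift items [L → . e num A], [L → . num], [L → . num L *] — shift-reduce conflict.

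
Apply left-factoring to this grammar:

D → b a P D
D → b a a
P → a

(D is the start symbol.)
Left-factoring transforms A → αβ₁ | αβ₂ into A → αA' and A' → β₁ | β₂
(α is the longest common prefix among the alternatives). Repeat until
no nonterminal has two alternatives with a common prefix.

Round 1: D has alternatives sharing prefix 'b a'. Introduce D': D → b a D'
  Add: D' → P D
  Add: D' → a

No remaining common prefixes — done.

Resulting grammar:
D → b a D'
D' → P D
D' → a
P → a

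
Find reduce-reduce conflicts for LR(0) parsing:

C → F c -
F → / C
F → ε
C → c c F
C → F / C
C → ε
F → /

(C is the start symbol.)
A reduce-reduce conflict occurs when an LR(0) state has two complete items [A → α .] and [B → β .] — both call for a reduction, and with no lookahead the parser cannot choose between them.

Augment with C' → C and build the canonical LR(0) collection (I0 = CLOSURE({[C' → . C]}), then GOTO on every symbol after a dot until no new states appear). It has 12 states:
  I0: { [C → . F / C], [C → . F c -], [C → . c c F], [C → .], [C' → . C], [F → . / C], [F → . /], [F → .] }  — shift, 2 reduces
  I1: { [C → . F / C], [C → . F c -], [C → . c c F], [C → .], [F → . / C], [F → . /], [F → .], [F → / . C], [F → / .] }  — shift, 3 reduces
  I2: { [C' → C .] }  — accept
  I3: { [C → F . / C], [C → F . c -] }  — shift
  I4: { [C → c . c F] }  — shift
  I5: { [C → c c . F], [F → . / C], [F → . /], [F → .] }  — shift, reduce
  I6: { [C → c c F .] }  — reduce
  I7: { [C → . F / C], [C → . F c -], [C → . c c F], [C → .], [C → F / . C], [F → . / C], [F → . /], [F → .] }  — shift, 2 reduces
  I8: { [C → F c . -] }  — shift
  I9: { [C → F c - .] }  — reduce
  I10: { [C → F / C .] }  — reduce
  I11: { [F → / C .] }  — reduce

I0 contains complete items [C → .], [F → .] — reduce-reduce conflict.
I1 contains complete items [C → .], [F → .], [F → / .] — reduce-reduce conflict.
I7 contains complete items [C → .], [F → .] — reduce-reduce conflict.

Answer: Yes — I0: [C → .] vs [F → .]; I1: [C → .] vs [F → .]; I7: [C → .] vs [F → .]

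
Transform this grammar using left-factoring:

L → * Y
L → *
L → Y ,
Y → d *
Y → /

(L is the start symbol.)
L → * L'
L' → Y
L' → ε
L → Y ,
Y → d *
Y → /

Left-factoring transforms A → αβ₁ | αβ₂ into A → αA' and A' → β₁ | β₂
(α is the longest common prefix among the alternatives). Repeat until
no nonterminal has two alternatives with a common prefix.

Round 1: L has alternatives sharing prefix '*'. Introduce L': L → * L'
  Add: L' → Y
  Add: L' → ε

No remaining common prefixes — done.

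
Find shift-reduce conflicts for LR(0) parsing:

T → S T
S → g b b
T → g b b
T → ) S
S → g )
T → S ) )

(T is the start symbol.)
A shift-reduce conflict occurs when an LR(0) state has both:
  - a complete (reduce) item [A → α .] (dot at the end), and
  - a shift item [B → β . c γ] (dot before a terminal).

Augment with T' → T and build the canonical LR(0) collection (I0 = CLOSURE({[T' → . T]}), then GOTO on every symbol after a dot until no new states appear). It has 15 states:
  I0: { [S → . g )], [S → . g b b], [T → . ) S], [T → . S ) )], [T → . S T], [T → . g b b], [T' → . T] }  — shift
  I1: { [S → . g )], [S → . g b b], [T → ) . S] }  — shift
  I2: { [S → . g )], [S → . g b b], [T → . ) S], [T → . S ) )], [T → . S T], [T → . g b b], [T → S . ) )], [T → S . T] }  — shift
  I3: { [T' → T .] }  — accept
  I4: { [S → g . )], [S → g . b b], [T → g . b b] }  — shift
  I5: { [S → g ) .] }  — reduce
  I6: { [S → g b . b], [T → g b . b] }  — shift
  I7: { [S → g b b .], [T → g b b .] }  — 2 reduces
  I8: { [S → . g )], [S → . g b b], [T → ) . S], [T → S ) . )] }  — shift
  I9: { [T → S T .] }  — reduce
  I10: { [T → S ) ) .] }  — reduce
  I11: { [T → ) S .] }  — reduce
  I12: { [S → g . )], [S → g . b b] }  — shift
  I13: { [S → g b . b] }  — shift
  I14: { [S → g b b .] }  — reduce

No state contains both a complete item and a shift item.

Answer: No shift-reduce conflicts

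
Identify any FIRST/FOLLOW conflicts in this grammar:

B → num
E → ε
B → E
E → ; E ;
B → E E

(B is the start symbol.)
A FIRST/FOLLOW conflict occurs when a non-terminal N has a nullable alternative N → β (β ⇒* ε) and another alternative N → α with FIRST(α) ∩ FOLLOW(N) ≠ ∅: on such a lookahead the parser cannot decide between expanding α and letting N vanish via β.

Nullable non-terminals: B, E.
FIRST sets used below: FIRST(E) = { ';', ε }

B: nullable alternative(s) B → E, B → E E; FOLLOW(B) = { $ }
  B → num: FIRST \ {ε} = { 'num' } — disjoint from FOLLOW(B)
  B → E: FIRST \ {ε} = { ';' } — disjoint from FOLLOW(B)
  B → E E: FIRST \ {ε} = { ';' } — disjoint from FOLLOW(B)

E: nullable alternative(s) E → ε; FOLLOW(E) = { $, ';' }
  E → ε: FIRST \ {ε} = { } — this is the only nullable alternative, skip
  E → ; E ;: FIRST \ {ε} = { ';' } — overlaps FOLLOW(E) on { ';' }: CONFLICT

So the grammar has 1 FIRST/FOLLOW conflict (marked CONFLICT above).

Answer: Yes. E → ';' E ';' with FOLLOW(E) on { ';' }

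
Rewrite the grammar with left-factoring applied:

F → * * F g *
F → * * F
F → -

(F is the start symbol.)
Left-factoring transforms A → αβ₁ | αβ₂ into A → αA' and A' → β₁ | β₂
(α is the longest common prefix among the alternatives). Repeat until
no nonterminal has two alternatives with a common prefix.

Round 1: F has alternatives sharing prefix '* * F'. Introduce F': F → * * F F'
  Add: F' → g *
  Add: F' → ε

No remaining common prefixes — done.

Resulting grammar:
F → * * F F'
F' → g *
F' → ε
F → -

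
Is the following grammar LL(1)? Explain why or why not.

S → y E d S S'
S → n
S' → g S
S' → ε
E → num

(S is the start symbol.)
No. Predict set conflict for S': { 'g' }

Relevant sets:
  FOLLOW(S') = { $, 'g' }

For S:
  PREDICT(S → y E d S S') = { 'y' }
  PREDICT(S → n) = { 'n' }
For S':
  PREDICT(S' → g S) = { 'g' }
  PREDICT(S' → ε) = { $, 'g' }
E has a single production, so nothing to check there.

Conflict found: Predict set conflict for S': { 'g' }
The grammar is NOT LL(1).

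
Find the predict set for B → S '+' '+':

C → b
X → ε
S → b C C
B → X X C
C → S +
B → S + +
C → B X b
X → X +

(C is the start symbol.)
{ 'b' }

PREDICT(B → S '+' '+') = (FIRST(RHS) \ {ε}) ∪ (FOLLOW(B) if ε ∈ FIRST(RHS), i.e. RHS ⇒* ε)
FIRST(S) = { 'b' }
FIRST(S '+' '+') = { 'b' }
ε ∉ FIRST(S '+' '+'), so FOLLOW(B) is not added.
PREDICT(B → S '+' '+') = { 'b' }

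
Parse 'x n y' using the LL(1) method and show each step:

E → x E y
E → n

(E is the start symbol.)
Stack is shown with the top on the left.

Stack    Input    Action
------------------------
E $      x n y $  output E → x E y
x E y $  x n y $  match 'x'
E y $    n y $    output E → n
n y $    n y $    match 'n'
y $      y $      match 'y'
$        $        accept

The string is accepted.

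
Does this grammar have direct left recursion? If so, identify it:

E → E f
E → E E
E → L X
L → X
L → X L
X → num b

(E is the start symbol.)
Direct left recursion occurs when N → N α for some non-terminal N (the right-hand side begins with the left-hand side itself).

E → E f: LEFT RECURSIVE (starts with E)
E → E E: LEFT RECURSIVE (starts with E)
E → L X: starts with L
L → X: starts with X
L → X L: starts with X
X → num b: starts with num

The grammar has direct left recursion on: E.

Answer: Yes, E is left-recursive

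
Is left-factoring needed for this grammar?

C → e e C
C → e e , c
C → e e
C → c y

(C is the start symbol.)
Yes, C has productions with common prefix 'e e'

Left-factoring is needed when two productions for the same non-terminal
share a common prefix on the right-hand side.

Productions for C:
  C → e e C
  C → e e , c
  C → e e
  C → c y

Found common prefix 'e e' in productions for C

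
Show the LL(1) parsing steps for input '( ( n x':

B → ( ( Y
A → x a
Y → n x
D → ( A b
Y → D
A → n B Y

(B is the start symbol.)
LL(1) parsing maintains a stack (initially the start symbol over $) and the input. At each step: if the stack top is a terminal, match it against the current input token; if it is a non-terminal N, replace it with the RHS of M[N, lookahead] (the unique production whose predict set contains the lookahead).

Stack is shown with the top on the left.

Stack    Input      Action
--------------------------
B $      ( ( n x $  output B → ( ( Y
( ( Y $  ( ( n x $  match '('
( Y $    ( n x $    match '('
Y $      n x $      output Y → n x
n x $    n x $      match 'n'
x $      x $        match 'x'
$        $          accept

The string is accepted.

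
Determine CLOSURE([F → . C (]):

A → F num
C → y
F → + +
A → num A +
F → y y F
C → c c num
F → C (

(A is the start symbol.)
Start with: [F → . C (]
  [F → . C (] has the dot before C: add [C → . y], [C → . c c num]
No further items can be added.

CLOSURE = { [C → . c c num], [C → . y], [F → . C (] }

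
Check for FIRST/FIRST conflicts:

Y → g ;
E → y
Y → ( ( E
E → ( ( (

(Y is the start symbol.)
A FIRST/FIRST conflict occurs when two productions N → α and N → β for the same non-terminal have FIRST(α) ∩ FIRST(β) ≠ ∅ (with ε ∈ FIRST of a nullable right-hand side, so two nullable alternatives also conflict).

Productions for Y:
  Y → g ;: FIRST = { 'g' }
  Y → ( ( E: FIRST = { '(' }
Productions for E:
  E → y: FIRST = { 'y' }
  E → ( ( (: FIRST = { '(' }

All alternatives of each non-terminal have pairwise disjoint FIRST sets.

Answer: No FIRST/FIRST conflicts.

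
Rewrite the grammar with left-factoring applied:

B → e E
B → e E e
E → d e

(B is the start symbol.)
B → e E B'
B' → ε
B' → e
E → d e

Left-factoring transforms A → αβ₁ | αβ₂ into A → αA' and A' → β₁ | β₂
(α is the longest common prefix among the alternatives). Repeat until
no nonterminal has two alternatives with a common prefix.

Round 1: B has alternatives sharing prefix 'e E'. Introduce B': B → e E B'
  Add: B' → ε
  Add: B' → e

No remaining common prefixes — done.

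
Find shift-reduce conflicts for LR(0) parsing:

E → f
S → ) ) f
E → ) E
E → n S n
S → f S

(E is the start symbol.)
No shift-reduce conflicts

A shift-reduce conflict occurs when an LR(0) state has both:
  - a complete (reduce) item [A → α .] (dot at the end), and
  - a shift item [B → β . c γ] (dot before a terminal).

Augment with E' → E and build the canonical LR(0) collection (I0 = CLOSURE({[E' → . E]}), then GOTO on every symbol after a dot until no new states appear). It has 13 states:
  I0: { [E → . ) E], [E → . f], [E → . n S n], [E' → . E] }  — shift
  I1: { [E → ) . E], [E → . ) E], [E → . f], [E → . n S n] }  — shift
  I2: { [E' → E .] }  — accept
  I3: { [E → f .] }  — reduce
  I4: { [E → n . S n], [S → . ) ) f], [S → . f S] }  — shift
  I5: { [S → ) . ) f] }  — shift
  I6: { [E → n S . n] }  — shift
  I7: { [S → . ) ) f], [S → . f S], [S → f . S] }  — shift
  I8: { [S → f S .] }  — reduce
  I9: { [E → n S n .] }  — reduce
  I10: { [S → ) ) . f] }  — shift
  I11: { [S → ) ) f .] }  — reduce
  I12: { [E → ) E .] }  — reduce

No state contains both a complete item and a shift item.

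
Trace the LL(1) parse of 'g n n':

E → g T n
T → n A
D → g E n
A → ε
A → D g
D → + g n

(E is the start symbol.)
Stack is shown with the top on the left.

Stack    Input    Action
------------------------
E $      g n n $  output E → g T n
g T n $  g n n $  match 'g'
T n $    n n $    output T → n A
n A n $  n n $    match 'n'
A n $    n $      output A → ε
n $      n $      match 'n'
$        $        accept

The string is accepted.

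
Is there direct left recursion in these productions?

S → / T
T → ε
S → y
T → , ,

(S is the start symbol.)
No direct left recursion

S → / T: starts with '/'
T → ε: starts with ε
S → y: starts with y
T → , ,: starts with ','

No direct left recursion found.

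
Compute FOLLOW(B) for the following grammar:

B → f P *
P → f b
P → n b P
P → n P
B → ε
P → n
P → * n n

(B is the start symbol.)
{ $ }

B is the start symbol, so $ ∈ FOLLOW(B).
B does not occur on any right-hand side.

Taking the union: FOLLOW(B) = { $ }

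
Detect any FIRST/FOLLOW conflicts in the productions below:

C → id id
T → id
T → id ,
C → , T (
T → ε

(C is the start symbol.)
A FIRST/FOLLOW conflict occurs when a non-terminal N has a nullable alternative N → β (β ⇒* ε) and another alternative N → α with FIRST(α) ∩ FOLLOW(N) ≠ ∅: on such a lookahead the parser cannot decide between expanding α and letting N vanish via β.

Nullable non-terminals: T.

T: nullable alternative(s) T → ε; FOLLOW(T) = { '(' }
  T → id: FIRST \ {ε} = { 'id' } — disjoint from FOLLOW(T)
  T → id ,: FIRST \ {ε} = { 'id' } — disjoint from FOLLOW(T)
  T → ε: FIRST \ {ε} = { } — this is the only nullable alternative, skip

C has no nullable alternative, so no FIRST/FOLLOW check is needed there.

No FIRST/FOLLOW conflicts found.

Answer: No FIRST/FOLLOW conflicts.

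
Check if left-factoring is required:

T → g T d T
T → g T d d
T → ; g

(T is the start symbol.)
Left-factoring is needed when two productions for the same non-terminal
share a common prefix on the right-hand side.

Productions for T:
  T → g T d T
  T → g T d d
  T → ; g

Found common prefix 'g T d' in productions for T

Answer: Yes, T has productions with common prefix 'g T d'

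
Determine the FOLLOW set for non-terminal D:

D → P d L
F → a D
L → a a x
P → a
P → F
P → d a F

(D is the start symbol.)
To compute FOLLOW(D), find every occurrence of D on a right-hand side N → α D β: add FIRST(β) \ {ε}, and if β is empty or nullable also add FOLLOW(N). Iterate to a fixed point.

D is the start symbol, so $ ∈ FOLLOW(D).
In F → a D: D is at the end, add FOLLOW(F)

The FOLLOW sets referred to above (computed the same way, to a fixed point):
  FOLLOW(F) = { 'd' }

Taking the union: FOLLOW(D) = { $, 'd' }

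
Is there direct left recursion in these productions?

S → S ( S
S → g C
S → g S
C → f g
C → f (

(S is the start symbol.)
Direct left recursion occurs when N → N α for some non-terminal N (the right-hand side begins with the left-hand side itself).

S → S ( S: LEFT RECURSIVE (starts with S)
S → g C: starts with g
S → g S: starts with g
C → f g: starts with f
C → f (: starts with f

The grammar has direct left recursion on: S.

Answer: Yes, S is left-recursive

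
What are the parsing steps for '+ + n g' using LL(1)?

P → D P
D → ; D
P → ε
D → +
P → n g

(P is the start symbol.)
LL(1) parsing maintains a stack (initially the start symbol over $) and the input. At each step: if the stack top is a terminal, match it against the current input token; if it is a non-terminal N, replace it with the RHS of M[N, lookahead] (the unique production whose predict set contains the lookahead).

Stack is shown with the top on the left.

Stack  Input      Action
------------------------
P $    + + n g $  output P → D P
D P $  + + n g $  output D → +
+ P $  + + n g $  match '+'
P $    + n g $    output P → D P
D P $  + n g $    output D → +
+ P $  + n g $    match '+'
P $    n g $      output P → n g
n g $  n g $      match 'n'
g $    g $        match 'g'
$      $          accept

The string is accepted.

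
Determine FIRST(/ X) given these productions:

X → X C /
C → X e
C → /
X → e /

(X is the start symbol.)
To compute FIRST(/ X), process the symbols left to right:
Symbol / is a terminal. Add '/' and stop.
FIRST(/ X) = { '/' }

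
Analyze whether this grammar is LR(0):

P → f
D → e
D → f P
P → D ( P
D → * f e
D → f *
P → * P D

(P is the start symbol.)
No. Shift-reduce conflict between [P → f .] and [D → . * f e]

A grammar is LR(0) if no state in the canonical LR(0) collection has:
  - both a shift item (dot before a terminal) and a complete item (shift-reduce conflict), or
  - two or more complete items (reduce-reduce conflict; the accept item [P' → P .] counts as a complete item here).

Augment with P' → P and build the canonical LR(0) collection (I0 = CLOSURE({[P' → . P]}), then GOTO on every symbol after a dot until no new states appear). It has 18 states:
  I0: { [D → . * f e], [D → . e], [D → . f *], [D → . f P], [P → . * P D], [P → . D ( P], [P → . f], [P' → . P] }  — shift
  I1: { [D → * . f e], [D → . * f e], [D → . e], [D → . f *], [D → . f P], [P → * . P D], [P → . * P D], [P → . D ( P], [P → . f] }  — shift
  I2: { [P → D . ( P] }  — shift
  I3: { [P' → P .] }  — accept
  I4: { [D → e .] }  — reduce
  I5: { [D → . * f e], [D → . e], [D → . f *], [D → . f P], [D → f . *], [D → f . P], [P → . * P D], [P → . D ( P], [P → . f], [P → f .] }  — shift, reduce
  I6: { [D → * . f e], [D → . * f e], [D → . e], [D → . f *], [D → . f P], [D → f * .], [P → * . P D], [P → . * P D], [P → . D ( P], [P → . f] }  — shift, reduce
  I7: { [D → f P .] }  — reduce
  I8: { [D → . * f e], [D → . e], [D → . f *], [D → . f P], [P → * P . D] }  — shift
  I9: { [D → * f . e], [D → . * f e], [D → . e], [D → . f *], [D → . f P], [D → f . *], [D → f . P], [P → . * P D], [P → . D ( P], [P → . f], [P → f .] }  — shift, reduce
  I10: { [D → * f e .], [D → e .] }  — 2 reduces
  I11: { [D → * . f e] }  — shift
  I12: { [P → * P D .] }  — reduce
  I13: { [D → . * f e], [D → . e], [D → . f *], [D → . f P], [D → f . *], [D → f . P], [P → . * P D], [P → . D ( P], [P → . f] }  — shift
  I14: { [D → * f . e] }  — shift
  I15: { [D → * f e .] }  — reduce
  I16: { [D → . * f e], [D → . e], [D → . f *], [D → . f P], [P → . * P D], [P → . D ( P], [P → . f], [P → D ( . P] }  — shift
  I17: { [P → D ( P .] }  — reduce

Conflict in state I5:
  Shift-reduce conflict between [P → f .] and [D → . * f e]
So the grammar is NOT LR(0).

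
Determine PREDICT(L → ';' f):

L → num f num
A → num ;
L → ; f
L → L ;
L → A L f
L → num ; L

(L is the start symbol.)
PREDICT(L → ';' f) = (FIRST(RHS) \ {ε}) ∪ (FOLLOW(L) if ε ∈ FIRST(RHS), i.e. RHS ⇒* ε)
FIRST(';' f) = { ';' }
ε ∉ FIRST(';' f), so FOLLOW(L) is not added.
PREDICT(L → ';' f) = { ';' }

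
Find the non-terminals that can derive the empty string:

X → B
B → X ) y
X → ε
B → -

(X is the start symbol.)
ε-productions: X → ε
So X is immediately nullable.
No further non-terminal can be added: every production for the remaining non-terminals contains a terminal or a non-nullable non-terminal.
Nullable = { 'X' }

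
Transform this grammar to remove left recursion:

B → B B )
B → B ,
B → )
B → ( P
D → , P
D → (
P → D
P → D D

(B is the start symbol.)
B → ) B'
B → ( P B'
B' → B ) B'
B' → , B'
B' → ε
D → , P
D → (
P → D
P → D D

B is directly left-recursive. The standard transformation for
  A → A α₁ | ... | A α_m | β₁ | ... | β_n
is
  A  → β₁ A' | ... | β_n A'
  A' → α₁ A' | ... | α_m A' | ε

B → ) becomes B → ) B'
B → ( P becomes B → ( P B'
B → B B ) becomes B' → B ) B'
B → B , becomes B' → , B'
Add B' → ε

Productions for other non-terminals are unchanged:
  D → , P
  D → (
  P → D
  P → D D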